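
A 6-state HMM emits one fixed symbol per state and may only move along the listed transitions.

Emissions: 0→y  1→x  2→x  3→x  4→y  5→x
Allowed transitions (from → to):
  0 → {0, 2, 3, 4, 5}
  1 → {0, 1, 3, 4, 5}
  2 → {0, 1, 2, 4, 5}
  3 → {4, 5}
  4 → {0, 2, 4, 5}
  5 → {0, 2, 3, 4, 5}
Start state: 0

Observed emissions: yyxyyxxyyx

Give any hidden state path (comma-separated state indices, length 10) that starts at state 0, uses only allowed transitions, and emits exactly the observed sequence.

  t0 'y' -> {0,4}, take 0 (start)
  t1 'y' -> {0,4}, take 0 (0->0 ok)
  t2 'x' -> {1,2,3,5}, take 5 (0->5 ok)
  t3 'y' -> {0,4}, take 0 (5->0 ok)
  t4 'y' -> {0,4}, take 0 (0->0 ok)
  t5 'x' -> {1,2,3,5}, take 2 (0->2 ok)
  t6 'x' -> {1,2,3,5}, take 5 (2->5 ok)
  t7 'y' -> {0,4}, take 4 (5->4 ok)
  t8 'y' -> {0,4}, take 4 (4->4 ok)
  t9 'x' -> {1,2,3,5}, take 5 (4->5 ok)

0,0,5,0,0,2,5,4,4,5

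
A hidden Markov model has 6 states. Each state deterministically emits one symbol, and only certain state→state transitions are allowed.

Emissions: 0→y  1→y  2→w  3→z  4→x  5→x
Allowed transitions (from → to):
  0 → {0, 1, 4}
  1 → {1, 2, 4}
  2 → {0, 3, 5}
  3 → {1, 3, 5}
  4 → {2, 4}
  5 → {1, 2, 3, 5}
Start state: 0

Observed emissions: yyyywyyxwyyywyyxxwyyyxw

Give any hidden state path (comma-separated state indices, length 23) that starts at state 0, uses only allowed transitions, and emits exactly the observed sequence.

0,0,0,1,2,0,1,4,2,0,1,1,2,0,0,4,4,2,0,0,1,4,2

  [0] y  {0,1}  => 0  start
  [1] y  {0,1}  => 0  0->0 ok
  [2] y  {0,1}  => 0  0->0 ok
  [3] y  {0,1}  => 1  0->1 ok
  [4] w  {2}  => 2  1->2 ok
  [5] y  {0,1}  => 0  2->0 ok
  [6] y  {0,1}  => 1  0->1 ok
  [7] x  {4,5}  => 4  1->4 ok
  [8] w  {2}  => 2  4->2 ok
  [9] y  {0,1}  => 0  2->0 ok
  [10] y  {0,1}  => 1  0->1 ok
  [11] y  {0,1}  => 1  1->1 ok
  [12] w  {2}  => 2  1->2 ok
  [13] y  {0,1}  => 0  2->0 ok
  [14] y  {0,1}  => 0  0->0 ok
  [15] x  {4,5}  => 4  0->4 ok
  [16] x  {4,5}  => 4  4->4 ok
  [17] w  {2}  => 2  4->2 ok
  [18] y  {0,1}  => 0  2->0 ok
  [19] y  {0,1}  => 0  0->0 ok
  [20] y  {0,1}  => 1  0->1 ok
  [21] x  {4,5}  => 4  1->4 ok
  [22] w  {2}  => 2  4->2 ok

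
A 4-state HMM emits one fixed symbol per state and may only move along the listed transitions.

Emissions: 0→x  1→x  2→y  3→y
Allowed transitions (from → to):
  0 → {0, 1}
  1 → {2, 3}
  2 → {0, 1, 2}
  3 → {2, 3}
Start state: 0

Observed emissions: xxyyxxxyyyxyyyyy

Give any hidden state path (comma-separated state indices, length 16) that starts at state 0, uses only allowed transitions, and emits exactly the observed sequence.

0,1,3,2,0,0,1,3,3,2,1,3,3,3,3,3

  [0] x  {0,1}  => 0  start
  [1] x  {0,1}  => 1  0->1 ok
  [2] y  {2,3}  => 3  1->3 ok
  [3] y  {2,3}  => 2  3->2 ok
  [4] x  {0,1}  => 0  2->0 ok
  [5] x  {0,1}  => 0  0->0 ok
  [6] x  {0,1}  => 1  0->1 ok
  [7] y  {2,3}  => 3  1->3 ok
  [8] y  {2,3}  => 3  3->3 ok
  [9] y  {2,3}  => 2  3->2 ok
  [10] x  {0,1}  => 1  2->1 ok
  [11] y  {2,3}  => 3  1->3 ok
  [12] y  {2,3}  => 3  3->3 ok
  [13] y  {2,3}  => 3  3->3 ok
  [14] y  {2,3}  => 3  3->3 ok
  [15] y  {2,3}  => 3  3->3 ok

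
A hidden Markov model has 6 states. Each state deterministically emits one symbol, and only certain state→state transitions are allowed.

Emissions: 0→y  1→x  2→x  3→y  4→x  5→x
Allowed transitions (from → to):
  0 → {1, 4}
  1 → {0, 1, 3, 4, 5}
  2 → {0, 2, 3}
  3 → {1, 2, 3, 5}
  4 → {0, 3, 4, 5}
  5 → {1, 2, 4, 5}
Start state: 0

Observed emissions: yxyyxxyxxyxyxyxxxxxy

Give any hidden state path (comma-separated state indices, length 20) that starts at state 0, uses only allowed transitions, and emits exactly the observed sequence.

  0: obs=y cand={0,3} pick 0 [start]
  1: obs=x cand={1,2,4,5} pick 1 [0->1 ok]
  2: obs=y cand={0,3} pick 3 [1->3 ok]
  3: obs=y cand={0,3} pick 3 [3->3 ok]
  4: obs=x cand={1,2,4,5} pick 1 [3->1 ok]
  5: obs=x cand={1,2,4,5} pick 1 [1->1 ok]
  6: obs=y cand={0,3} pick 0 [1->0 ok]
  7: obs=x cand={1,2,4,5} pick 1 [0->1 ok]
  8: obs=x cand={1,2,4,5} pick 1 [1->1 ok]
  9: obs=y cand={0,3} pick 0 [1->0 ok]
  10: obs=x cand={1,2,4,5} pick 1 [0->1 ok]
  11: obs=y cand={0,3} pick 0 [1->0 ok]
  12: obs=x cand={1,2,4,5} pick 4 [0->4 ok]
  13: obs=y cand={0,3} pick 0 [4->0 ok]
  14: obs=x cand={1,2,4,5} pick 4 [0->4 ok]
  15: obs=x cand={1,2,4,5} pick 5 [4->5 ok]
  16: obs=x cand={1,2,4,5} pick 5 [5->5 ok]
  17: obs=x cand={1,2,4,5} pick 4 [5->4 ok]
  18: obs=x cand={1,2,4,5} pick 4 [4->4 ok]
  19: obs=y cand={0,3} pick 0 [4->0 ok]

0,1,3,3,1,1,0,1,1,0,1,0,4,0,4,5,5,4,4,0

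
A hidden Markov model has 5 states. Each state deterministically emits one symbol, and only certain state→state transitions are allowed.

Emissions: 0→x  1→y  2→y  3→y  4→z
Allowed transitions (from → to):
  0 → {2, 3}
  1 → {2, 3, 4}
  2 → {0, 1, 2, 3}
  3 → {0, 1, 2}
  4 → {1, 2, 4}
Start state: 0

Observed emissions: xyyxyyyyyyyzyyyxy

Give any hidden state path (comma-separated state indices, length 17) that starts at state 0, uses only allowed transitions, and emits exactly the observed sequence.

0,2,2,0,2,3,2,1,3,2,1,4,2,2,2,0,3

  [0] x  {0}  => 0  start
  [1] y  {1,2,3}  => 2  0->2 ok
  [2] y  {1,2,3}  => 2  2->2 ok
  [3] x  {0}  => 0  2->0 ok
  [4] y  {1,2,3}  => 2  0->2 ok
  [5] y  {1,2,3}  => 3  2->3 ok
  [6] y  {1,2,3}  => 2  3->2 ok
  [7] y  {1,2,3}  => 1  2->1 ok
  [8] y  {1,2,3}  => 3  1->3 ok
  [9] y  {1,2,3}  => 2  3->2 ok
  [10] y  {1,2,3}  => 1  2->1 ok
  [11] z  {4}  => 4  1->4 ok
  [12] y  {1,2,3}  => 2  4->2 ok
  [13] y  {1,2,3}  => 2  2->2 ok
  [14] y  {1,2,3}  => 2  2->2 ok
  [15] x  {0}  => 0  2->0 ok
  [16] y  {1,2,3}  => 3  0->3 ok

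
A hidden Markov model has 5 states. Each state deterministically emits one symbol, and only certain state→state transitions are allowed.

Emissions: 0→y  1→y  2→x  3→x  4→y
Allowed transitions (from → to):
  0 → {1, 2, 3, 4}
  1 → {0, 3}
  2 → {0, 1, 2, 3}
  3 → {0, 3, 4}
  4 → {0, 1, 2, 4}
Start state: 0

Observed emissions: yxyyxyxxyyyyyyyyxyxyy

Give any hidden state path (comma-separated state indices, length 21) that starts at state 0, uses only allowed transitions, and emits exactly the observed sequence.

  pos 0: y in {0,1,4}, choose 0; start
  pos 1: x in {2,3}, choose 3; 0->3 ok
  pos 2: y in {0,1,4}, choose 4; 3->4 ok
  pos 3: y in {0,1,4}, choose 4; 4->4 ok
  pos 4: x in {2,3}, choose 2; 4->2 ok
  pos 5: y in {0,1,4}, choose 0; 2->0 ok
  pos 6: x in {2,3}, choose 3; 0->3 ok
  pos 7: x in {2,3}, choose 3; 3->3 ok
  pos 8: y in {0,1,4}, choose 0; 3->0 ok
  pos 9: y in {0,1,4}, choose 4; 0->4 ok
  pos 10: y in {0,1,4}, choose 0; 4->0 ok
  pos 11: y in {0,1,4}, choose 4; 0->4 ok
  pos 12: y in {0,1,4}, choose 1; 4->1 ok
  pos 13: y in {0,1,4}, choose 0; 1->0 ok
  pos 14: y in {0,1,4}, choose 1; 0->1 ok
  pos 15: y in {0,1,4}, choose 0; 1->0 ok
  pos 16: x in {2,3}, choose 2; 0->2 ok
  pos 17: y in {0,1,4}, choose 1; 2->1 ok
  pos 18: x in {2,3}, choose 3; 1->3 ok
  pos 19: y in {0,1,4}, choose 0; 3->0 ok
  pos 20: y in {0,1,4}, choose 4; 0->4 ok

0,3,4,4,2,0,3,3,0,4,0,4,1,0,1,0,2,1,3,0,4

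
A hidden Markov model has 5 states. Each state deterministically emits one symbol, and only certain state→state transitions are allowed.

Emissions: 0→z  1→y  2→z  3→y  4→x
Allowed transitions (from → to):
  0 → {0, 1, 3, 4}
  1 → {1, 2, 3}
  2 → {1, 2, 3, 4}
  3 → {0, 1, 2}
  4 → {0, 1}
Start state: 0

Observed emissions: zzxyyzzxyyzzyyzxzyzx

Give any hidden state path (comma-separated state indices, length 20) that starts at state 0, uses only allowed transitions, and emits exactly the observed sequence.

  t0 'z' -> {0,2}, take 0 (start)
  t1 'z' -> {0,2}, take 0 (0->0 ok)
  t2 'x' -> {4}, take 4 (0->4 ok)
  t3 'y' -> {1,3}, take 1 (4->1 ok)
  t4 'y' -> {1,3}, take 1 (1->1 ok)
  t5 'z' -> {0,2}, take 2 (1->2 ok)
  t6 'z' -> {0,2}, take 2 (2->2 ok)
  t7 'x' -> {4}, take 4 (2->4 ok)
  t8 'y' -> {1,3}, take 1 (4->1 ok)
  t9 'y' -> {1,3}, take 3 (1->3 ok)
  t10 'z' -> {0,2}, take 0 (3->0 ok)
  t11 'z' -> {0,2}, take 0 (0->0 ok)
  t12 'y' -> {1,3}, take 1 (0->1 ok)
  t13 'y' -> {1,3}, take 3 (1->3 ok)
  t14 'z' -> {0,2}, take 0 (3->0 ok)
  t15 'x' -> {4}, take 4 (0->4 ok)
  t16 'z' -> {0,2}, take 0 (4->0 ok)
  t17 'y' -> {1,3}, take 3 (0->3 ok)
  t18 'z' -> {0,2}, take 0 (3->0 ok)
  t19 'x' -> {4}, take 4 (0->4 ok)

0,0,4,1,1,2,2,4,1,3,0,0,1,3,0,4,0,3,0,4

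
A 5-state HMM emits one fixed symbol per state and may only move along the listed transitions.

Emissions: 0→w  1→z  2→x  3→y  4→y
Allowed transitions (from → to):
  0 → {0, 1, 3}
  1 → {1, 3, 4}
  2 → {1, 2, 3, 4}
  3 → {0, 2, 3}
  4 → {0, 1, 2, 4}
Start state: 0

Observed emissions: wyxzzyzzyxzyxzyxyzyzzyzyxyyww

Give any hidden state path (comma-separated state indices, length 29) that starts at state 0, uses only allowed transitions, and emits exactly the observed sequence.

0,3,2,1,1,4,1,1,4,2,1,4,2,1,4,2,4,1,4,1,1,4,1,3,2,3,3,0,0

  pos 0: w in {0}, choose 0; start
  pos 1: y in {3,4}, choose 3; 0->3 ok
  pos 2: x in {2}, choose 2; 3->2 ok
  pos 3: z in {1}, choose 1; 2->1 ok
  pos 4: z in {1}, choose 1; 1->1 ok
  pos 5: y in {3,4}, choose 4; 1->4 ok
  pos 6: z in {1}, choose 1; 4->1 ok
  pos 7: z in {1}, choose 1; 1->1 ok
  pos 8: y in {3,4}, choose 4; 1->4 ok
  pos 9: x in {2}, choose 2; 4->2 ok
  pos 10: z in {1}, choose 1; 2->1 ok
  pos 11: y in {3,4}, choose 4; 1->4 ok
  pos 12: x in {2}, choose 2; 4->2 ok
  pos 13: z in {1}, choose 1; 2->1 ok
  pos 14: y in {3,4}, choose 4; 1->4 ok
  pos 15: x in {2}, choose 2; 4->2 ok
  pos 16: y in {3,4}, choose 4; 2->4 ok
  pos 17: z in {1}, choose 1; 4->1 ok
  pos 18: y in {3,4}, choose 4; 1->4 ok
  pos 19: z in {1}, choose 1; 4->1 ok
  pos 20: z in {1}, choose 1; 1->1 ok
  pos 21: y in {3,4}, choose 4; 1->4 ok
  pos 22: z in {1}, choose 1; 4->1 ok
  pos 23: y in {3,4}, choose 3; 1->3 ok
  pos 24: x in {2}, choose 2; 3->2 ok
  pos 25: y in {3,4}, choose 3; 2->3 ok
  pos 26: y in {3,4}, choose 3; 3->3 ok
  pos 27: w in {0}, choose 0; 3->0 ok
  pos 28: w in {0}, choose 0; 0->0 ok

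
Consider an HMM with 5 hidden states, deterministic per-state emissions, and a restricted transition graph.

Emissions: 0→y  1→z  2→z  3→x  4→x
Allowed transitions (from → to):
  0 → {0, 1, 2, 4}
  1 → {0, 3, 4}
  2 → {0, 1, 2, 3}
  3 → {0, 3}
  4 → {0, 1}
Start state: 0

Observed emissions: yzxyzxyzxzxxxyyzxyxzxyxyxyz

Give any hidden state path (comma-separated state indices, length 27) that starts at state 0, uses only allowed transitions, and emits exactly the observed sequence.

0,1,3,0,1,3,0,1,4,1,3,3,3,0,0,2,3,0,4,1,3,0,4,0,4,0,2

  t0 'y' -> {0}, take 0 (start)
  t1 'z' -> {1,2}, take 1 (0->1 ok)
  t2 'x' -> {3,4}, take 3 (1->3 ok)
  t3 'y' -> {0}, take 0 (3->0 ok)
  t4 'z' -> {1,2}, take 1 (0->1 ok)
  t5 'x' -> {3,4}, take 3 (1->3 ok)
  t6 'y' -> {0}, take 0 (3->0 ok)
  t7 'z' -> {1,2}, take 1 (0->1 ok)
  t8 'x' -> {3,4}, take 4 (1->4 ok)
  t9 'z' -> {1,2}, take 1 (4->1 ok)
  t10 'x' -> {3,4}, take 3 (1->3 ok)
  t11 'x' -> {3,4}, take 3 (3->3 ok)
  t12 'x' -> {3,4}, take 3 (3->3 ok)
  t13 'y' -> {0}, take 0 (3->0 ok)
  t14 'y' -> {0}, take 0 (0->0 ok)
  t15 'z' -> {1,2}, take 2 (0->2 ok)
  t16 'x' -> {3,4}, take 3 (2->3 ok)
  t17 'y' -> {0}, take 0 (3->0 ok)
  t18 'x' -> {3,4}, take 4 (0->4 ok)
  t19 'z' -> {1,2}, take 1 (4->1 ok)
  t20 'x' -> {3,4}, take 3 (1->3 ok)
  t21 'y' -> {0}, take 0 (3->0 ok)
  t22 'x' -> {3,4}, take 4 (0->4 ok)
  t23 'y' -> {0}, take 0 (4->0 ok)
  t24 'x' -> {3,4}, take 4 (0->4 ok)
  t25 'y' -> {0}, take 0 (4->0 ok)
  t26 'z' -> {1,2}, take 2 (0->2 ok)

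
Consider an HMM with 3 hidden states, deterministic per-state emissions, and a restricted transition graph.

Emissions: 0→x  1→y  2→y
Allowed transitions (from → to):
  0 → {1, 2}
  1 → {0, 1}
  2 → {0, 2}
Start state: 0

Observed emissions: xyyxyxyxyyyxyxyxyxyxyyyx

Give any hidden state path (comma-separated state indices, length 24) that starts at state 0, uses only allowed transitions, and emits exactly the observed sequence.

0,2,2,0,2,0,2,0,2,2,2,0,2,0,2,0,2,0,1,0,1,1,1,0

  0: obs=x cand={0} pick 0 [start]
  1: obs=y cand={1,2} pick 2 [0->2 ok]
  2: obs=y cand={1,2} pick 2 [2->2 ok]
  3: obs=x cand={0} pick 0 [2->0 ok]
  4: obs=y cand={1,2} pick 2 [0->2 ok]
  5: obs=x cand={0} pick 0 [2->0 ok]
  6: obs=y cand={1,2} pick 2 [0->2 ok]
  7: obs=x cand={0} pick 0 [2->0 ok]
  8: obs=y cand={1,2} pick 2 [0->2 ok]
  9: obs=y cand={1,2} pick 2 [2->2 ok]
  10: obs=y cand={1,2} pick 2 [2->2 ok]
  11: obs=x cand={0} pick 0 [2->0 ok]
  12: obs=y cand={1,2} pick 2 [0->2 ok]
  13: obs=x cand={0} pick 0 [2->0 ok]
  14: obs=y cand={1,2} pick 2 [0->2 ok]
  15: obs=x cand={0} pick 0 [2->0 ok]
  16: obs=y cand={1,2} pick 2 [0->2 ok]
  17: obs=x cand={0} pick 0 [2->0 ok]
  18: obs=y cand={1,2} pick 1 [0->1 ok]
  19: obs=x cand={0} pick 0 [1->0 ok]
  20: obs=y cand={1,2} pick 1 [0->1 ok]
  21: obs=y cand={1,2} pick 1 [1->1 ok]
  22: obs=y cand={1,2} pick 1 [1->1 ok]
  23: obs=x cand={0} pick 0 [1->0 ok]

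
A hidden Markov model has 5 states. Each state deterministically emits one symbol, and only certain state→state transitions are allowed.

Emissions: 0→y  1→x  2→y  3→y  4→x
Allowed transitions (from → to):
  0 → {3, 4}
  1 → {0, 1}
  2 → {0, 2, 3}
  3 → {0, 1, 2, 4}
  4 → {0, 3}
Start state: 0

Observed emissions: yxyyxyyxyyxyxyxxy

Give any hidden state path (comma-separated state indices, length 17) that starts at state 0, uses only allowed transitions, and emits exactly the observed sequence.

0,4,0,3,1,0,3,4,3,0,4,0,4,3,1,1,0

  [0] y  {0,2,3}  => 0  start
  [1] x  {1,4}  => 4  0->4 ok
  [2] y  {0,2,3}  => 0  4->0 ok
  [3] y  {0,2,3}  => 3  0->3 ok
  [4] x  {1,4}  => 1  3->1 ok
  [5] y  {0,2,3}  => 0  1->0 ok
  [6] y  {0,2,3}  => 3  0->3 ok
  [7] x  {1,4}  => 4  3->4 ok
  [8] y  {0,2,3}  => 3  4->3 ok
  [9] y  {0,2,3}  => 0  3->0 ok
  [10] x  {1,4}  => 4  0->4 ok
  [11] y  {0,2,3}  => 0  4->0 ok
  [12] x  {1,4}  => 4  0->4 ok
  [13] y  {0,2,3}  => 3  4->3 ok
  [14] x  {1,4}  => 1  3->1 ok
  [15] x  {1,4}  => 1  1->1 ok
  [16] y  {0,2,3}  => 0  1->0 ok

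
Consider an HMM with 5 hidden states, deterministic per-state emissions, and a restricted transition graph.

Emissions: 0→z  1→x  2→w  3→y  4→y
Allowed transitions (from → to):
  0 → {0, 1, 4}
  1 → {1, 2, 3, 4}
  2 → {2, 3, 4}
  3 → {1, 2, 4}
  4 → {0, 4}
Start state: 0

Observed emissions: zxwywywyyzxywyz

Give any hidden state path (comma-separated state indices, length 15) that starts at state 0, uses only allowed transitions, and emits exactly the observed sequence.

  pos 0: z in {0}, choose 0; start
  pos 1: x in {1}, choose 1; 0->1 ok
  pos 2: w in {2}, choose 2; 1->2 ok
  pos 3: y in {3,4}, choose 3; 2->3 ok
  pos 4: w in {2}, choose 2; 3->2 ok
  pos 5: y in {3,4}, choose 3; 2->3 ok
  pos 6: w in {2}, choose 2; 3->2 ok
  pos 7: y in {3,4}, choose 4; 2->4 ok
  pos 8: y in {3,4}, choose 4; 4->4 ok
  pos 9: z in {0}, choose 0; 4->0 ok
  pos 10: x in {1}, choose 1; 0->1 ok
  pos 11: y in {3,4}, choose 3; 1->3 ok
  pos 12: w in {2}, choose 2; 3->2 ok
  pos 13: y in {3,4}, choose 4; 2->4 ok
  pos 14: z in {0}, choose 0; 4->0 ok

0,1,2,3,2,3,2,4,4,0,1,3,2,4,0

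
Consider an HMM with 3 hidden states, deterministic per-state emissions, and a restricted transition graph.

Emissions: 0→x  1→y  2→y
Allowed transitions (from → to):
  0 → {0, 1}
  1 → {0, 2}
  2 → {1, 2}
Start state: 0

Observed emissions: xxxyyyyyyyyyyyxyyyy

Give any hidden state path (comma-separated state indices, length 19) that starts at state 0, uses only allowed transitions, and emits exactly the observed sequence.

  0: obs=x cand={0} pick 0 [start]
  1: obs=x cand={0} pick 0 [0->0 ok]
  2: obs=x cand={0} pick 0 [0->0 ok]
  3: obs=y cand={1,2} pick 1 [0->1 ok]
  4: obs=y cand={1,2} pick 2 [1->2 ok]
  5: obs=y cand={1,2} pick 2 [2->2 ok]
  6: obs=y cand={1,2} pick 1 [2->1 ok]
  7: obs=y cand={1,2} pick 2 [1->2 ok]
  8: obs=y cand={1,2} pick 1 [2->1 ok]
  9: obs=y cand={1,2} pick 2 [1->2 ok]
  10: obs=y cand={1,2} pick 1 [2->1 ok]
  11: obs=y cand={1,2} pick 2 [1->2 ok]
  12: obs=y cand={1,2} pick 2 [2->2 ok]
  13: obs=y cand={1,2} pick 1 [2->1 ok]
  14: obs=x cand={0} pick 0 [1->0 ok]
  15: obs=y cand={1,2} pick 1 [0->1 ok]
  16: obs=y cand={1,2} pick 2 [1->2 ok]
  17: obs=y cand={1,2} pick 1 [2->1 ok]
  18: obs=y cand={1,2} pick 2 [1->2 ok]

0,0,0,1,2,2,1,2,1,2,1,2,2,1,0,1,2,1,2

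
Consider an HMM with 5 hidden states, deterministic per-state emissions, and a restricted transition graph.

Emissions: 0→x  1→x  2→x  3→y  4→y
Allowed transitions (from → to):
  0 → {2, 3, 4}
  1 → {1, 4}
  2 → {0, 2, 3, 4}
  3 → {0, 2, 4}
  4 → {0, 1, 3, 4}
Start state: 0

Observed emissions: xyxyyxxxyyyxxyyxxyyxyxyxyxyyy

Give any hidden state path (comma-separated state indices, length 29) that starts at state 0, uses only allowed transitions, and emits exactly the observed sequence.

  [0] x  {0,1,2}  => 0  start
  [1] y  {3,4}  => 4  0->4 ok
  [2] x  {0,1,2}  => 0  4->0 ok
  [3] y  {3,4}  => 3  0->3 ok
  [4] y  {3,4}  => 4  3->4 ok
  [5] x  {0,1,2}  => 0  4->0 ok
  [6] x  {0,1,2}  => 2  0->2 ok
  [7] x  {0,1,2}  => 2  2->2 ok
  [8] y  {3,4}  => 4  2->4 ok
  [9] y  {3,4}  => 3  4->3 ok
  [10] y  {3,4}  => 4  3->4 ok
  [11] x  {0,1,2}  => 1  4->1 ok
  [12] x  {0,1,2}  => 1  1->1 ok
  [13] y  {3,4}  => 4  1->4 ok
  [14] y  {3,4}  => 3  4->3 ok
  [15] x  {0,1,2}  => 2  3->2 ok
  [16] x  {0,1,2}  => 2  2->2 ok
  [17] y  {3,4}  => 4  2->4 ok
  [18] y  {3,4}  => 3  4->3 ok
  [19] x  {0,1,2}  => 0  3->0 ok
  [20] y  {3,4}  => 3  0->3 ok
  [21] x  {0,1,2}  => 0  3->0 ok
  [22] y  {3,4}  => 4  0->4 ok
  [23] x  {0,1,2}  => 1  4->1 ok
  [24] y  {3,4}  => 4  1->4 ok
  [25] x  {0,1,2}  => 0  4->0 ok
  [26] y  {3,4}  => 4  0->4 ok
  [27] y  {3,4}  => 4  4->4 ok
  [28] y  {3,4}  => 3  4->3 ok

0,4,0,3,4,0,2,2,4,3,4,1,1,4,3,2,2,4,3,0,3,0,4,1,4,0,4,4,3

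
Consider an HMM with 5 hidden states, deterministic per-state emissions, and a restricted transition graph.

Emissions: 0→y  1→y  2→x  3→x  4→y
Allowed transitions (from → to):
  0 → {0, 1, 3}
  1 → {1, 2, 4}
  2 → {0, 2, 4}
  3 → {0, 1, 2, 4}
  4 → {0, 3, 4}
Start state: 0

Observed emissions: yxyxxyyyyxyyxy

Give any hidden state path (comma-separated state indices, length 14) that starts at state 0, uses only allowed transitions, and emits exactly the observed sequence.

0,3,0,3,2,0,0,1,4,3,4,0,3,0

  t0 'y' -> {0,1,4}, take 0 (start)
  t1 'x' -> {2,3}, take 3 (0->3 ok)
  t2 'y' -> {0,1,4}, take 0 (3->0 ok)
  t3 'x' -> {2,3}, take 3 (0->3 ok)
  t4 'x' -> {2,3}, take 2 (3->2 ok)
  t5 'y' -> {0,1,4}, take 0 (2->0 ok)
  t6 'y' -> {0,1,4}, take 0 (0->0 ok)
  t7 'y' -> {0,1,4}, take 1 (0->1 ok)
  t8 'y' -> {0,1,4}, take 4 (1->4 ok)
  t9 'x' -> {2,3}, take 3 (4->3 ok)
  t10 'y' -> {0,1,4}, take 4 (3->4 ok)
  t11 'y' -> {0,1,4}, take 0 (4->0 ok)
  t12 'x' -> {2,3}, take 3 (0->3 ok)
  t13 'y' -> {0,1,4}, take 0 (3->0 ok)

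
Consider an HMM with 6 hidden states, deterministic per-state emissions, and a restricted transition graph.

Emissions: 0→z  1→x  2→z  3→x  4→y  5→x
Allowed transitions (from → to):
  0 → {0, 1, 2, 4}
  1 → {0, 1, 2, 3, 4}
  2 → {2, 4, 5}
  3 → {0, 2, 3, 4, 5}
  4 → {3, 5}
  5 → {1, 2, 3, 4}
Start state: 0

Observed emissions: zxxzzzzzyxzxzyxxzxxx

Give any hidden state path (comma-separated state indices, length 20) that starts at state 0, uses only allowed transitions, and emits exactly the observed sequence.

  [0] z  {0,2}  => 0  start
  [1] x  {1,3,5}  => 1  0->1 ok
  [2] x  {1,3,5}  => 1  1->1 ok
  [3] z  {0,2}  => 2  1->2 ok
  [4] z  {0,2}  => 2  2->2 ok
  [5] z  {0,2}  => 2  2->2 ok
  [6] z  {0,2}  => 2  2->2 ok
  [7] z  {0,2}  => 2  2->2 ok
  [8] y  {4}  => 4  2->4 ok
  [9] x  {1,3,5}  => 5  4->5 ok
  [10] z  {0,2}  => 2  5->2 ok
  [11] x  {1,3,5}  => 5  2->5 ok
  [12] z  {0,2}  => 2  5->2 ok
  [13] y  {4}  => 4  2->4 ok
  [14] x  {1,3,5}  => 5  4->5 ok
  [15] x  {1,3,5}  => 3  5->3 ok
  [16] z  {0,2}  => 2  3->2 ok
  [17] x  {1,3,5}  => 5  2->5 ok
  [18] x  {1,3,5}  => 1  5->1 ok
  [19] x  {1,3,5}  => 3  1->3 ok

0,1,1,2,2,2,2,2,4,5,2,5,2,4,5,3,2,5,1,3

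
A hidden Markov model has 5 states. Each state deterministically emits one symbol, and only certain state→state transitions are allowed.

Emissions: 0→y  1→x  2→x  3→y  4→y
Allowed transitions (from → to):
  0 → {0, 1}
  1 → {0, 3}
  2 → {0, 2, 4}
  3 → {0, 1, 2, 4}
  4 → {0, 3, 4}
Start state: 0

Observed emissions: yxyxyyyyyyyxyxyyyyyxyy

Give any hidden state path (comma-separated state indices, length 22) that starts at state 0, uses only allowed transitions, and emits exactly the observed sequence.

  pos 0: y in {0,3,4}, choose 0; start
  pos 1: x in {1,2}, choose 1; 0->1 ok
  pos 2: y in {0,3,4}, choose 0; 1->0 ok
  pos 3: x in {1,2}, choose 1; 0->1 ok
  pos 4: y in {0,3,4}, choose 3; 1->3 ok
  pos 5: y in {0,3,4}, choose 4; 3->4 ok
  pos 6: y in {0,3,4}, choose 0; 4->0 ok
  pos 7: y in {0,3,4}, choose 0; 0->0 ok
  pos 8: y in {0,3,4}, choose 0; 0->0 ok
  pos 9: y in {0,3,4}, choose 0; 0->0 ok
  pos 10: y in {0,3,4}, choose 0; 0->0 ok
  pos 11: x in {1,2}, choose 1; 0->1 ok
  pos 12: y in {0,3,4}, choose 3; 1->3 ok
  pos 13: x in {1,2}, choose 1; 3->1 ok
  pos 14: y in {0,3,4}, choose 3; 1->3 ok
  pos 15: y in {0,3,4}, choose 4; 3->4 ok
  pos 16: y in {0,3,4}, choose 4; 4->4 ok
  pos 17: y in {0,3,4}, choose 0; 4->0 ok
  pos 18: y in {0,3,4}, choose 0; 0->0 ok
  pos 19: x in {1,2}, choose 1; 0->1 ok
  pos 20: y in {0,3,4}, choose 0; 1->0 ok
  pos 21: y in {0,3,4}, choose 0; 0->0 ok

0,1,0,1,3,4,0,0,0,0,0,1,3,1,3,4,4,0,0,1,0,0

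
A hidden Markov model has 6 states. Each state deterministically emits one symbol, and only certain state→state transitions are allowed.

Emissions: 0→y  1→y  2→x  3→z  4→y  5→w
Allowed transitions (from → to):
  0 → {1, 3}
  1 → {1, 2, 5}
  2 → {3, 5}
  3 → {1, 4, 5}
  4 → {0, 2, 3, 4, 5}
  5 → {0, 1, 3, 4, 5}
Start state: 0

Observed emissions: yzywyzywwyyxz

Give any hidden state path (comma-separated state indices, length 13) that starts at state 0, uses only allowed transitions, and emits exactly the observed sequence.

0,3,4,5,0,3,1,5,5,0,1,2,3

  t0 'y' -> {0,1,4}, take 0 (start)
  t1 'z' -> {3}, take 3 (0->3 ok)
  t2 'y' -> {0,1,4}, take 4 (3->4 ok)
  t3 'w' -> {5}, take 5 (4->5 ok)
  t4 'y' -> {0,1,4}, take 0 (5->0 ok)
  t5 'z' -> {3}, take 3 (0->3 ok)
  t6 'y' -> {0,1,4}, take 1 (3->1 ok)
  t7 'w' -> {5}, take 5 (1->5 ok)
  t8 'w' -> {5}, take 5 (5->5 ok)
  t9 'y' -> {0,1,4}, take 0 (5->0 ok)
  t10 'y' -> {0,1,4}, take 1 (0->1 ok)
  t11 'x' -> {2}, take 2 (1->2 ok)
  t12 'z' -> {3}, take 3 (2->3 ok)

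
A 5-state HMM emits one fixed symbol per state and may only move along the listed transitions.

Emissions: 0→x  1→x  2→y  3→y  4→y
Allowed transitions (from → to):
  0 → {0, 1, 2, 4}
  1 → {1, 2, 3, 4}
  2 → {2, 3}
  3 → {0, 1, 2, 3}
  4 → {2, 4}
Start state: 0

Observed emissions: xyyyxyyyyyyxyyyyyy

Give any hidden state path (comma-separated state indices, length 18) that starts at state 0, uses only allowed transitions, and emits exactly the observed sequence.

  pos 0: x in {0,1}, choose 0; start
  pos 1: y in {2,3,4}, choose 2; 0->2 ok
  pos 2: y in {2,3,4}, choose 2; 2->2 ok
  pos 3: y in {2,3,4}, choose 3; 2->3 ok
  pos 4: x in {0,1}, choose 1; 3->1 ok
  pos 5: y in {2,3,4}, choose 4; 1->4 ok
  pos 6: y in {2,3,4}, choose 2; 4->2 ok
  pos 7: y in {2,3,4}, choose 2; 2->2 ok
  pos 8: y in {2,3,4}, choose 2; 2->2 ok
  pos 9: y in {2,3,4}, choose 2; 2->2 ok
  pos 10: y in {2,3,4}, choose 3; 2->3 ok
  pos 11: x in {0,1}, choose 1; 3->1 ok
  pos 12: y in {2,3,4}, choose 3; 1->3 ok
  pos 13: y in {2,3,4}, choose 2; 3->2 ok
  pos 14: y in {2,3,4}, choose 2; 2->2 ok
  pos 15: y in {2,3,4}, choose 2; 2->2 ok
  pos 16: y in {2,3,4}, choose 3; 2->3 ok
  pos 17: y in {2,3,4}, choose 3; 3->3 ok

0,2,2,3,1,4,2,2,2,2,3,1,3,2,2,2,3,3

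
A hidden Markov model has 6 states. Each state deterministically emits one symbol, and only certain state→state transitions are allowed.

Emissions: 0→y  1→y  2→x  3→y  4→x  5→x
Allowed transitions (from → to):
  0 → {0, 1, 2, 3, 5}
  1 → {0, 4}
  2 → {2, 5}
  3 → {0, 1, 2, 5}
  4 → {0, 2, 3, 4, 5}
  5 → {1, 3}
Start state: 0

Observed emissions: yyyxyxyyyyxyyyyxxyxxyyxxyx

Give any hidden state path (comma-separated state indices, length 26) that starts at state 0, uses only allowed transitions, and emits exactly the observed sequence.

  [0] y  {0,1,3}  => 0  start
  [1] y  {0,1,3}  => 1  0->1 ok
  [2] y  {0,1,3}  => 0  1->0 ok
  [3] x  {2,4,5}  => 5  0->5 ok
  [4] y  {0,1,3}  => 3  5->3 ok
  [5] x  {2,4,5}  => 5  3->5 ok
  [6] y  {0,1,3}  => 3  5->3 ok
  [7] y  {0,1,3}  => 0  3->0 ok
  [8] y  {0,1,3}  => 3  0->3 ok
  [9] y  {0,1,3}  => 0  3->0 ok
  [10] x  {2,4,5}  => 5  0->5 ok
  [11] y  {0,1,3}  => 1  5->1 ok
  [12] y  {0,1,3}  => 0  1->0 ok
  [13] y  {0,1,3}  => 1  0->1 ok
  [14] y  {0,1,3}  => 0  1->0 ok
  [15] x  {2,4,5}  => 2  0->2 ok
  [16] x  {2,4,5}  => 5  2->5 ok
  [17] y  {0,1,3}  => 3  5->3 ok
  [18] x  {2,4,5}  => 2  3->2 ok
  [19] x  {2,4,5}  => 5  2->5 ok
  [20] y  {0,1,3}  => 3  5->3 ok
  [21] y  {0,1,3}  => 1  3->1 ok
  [22] x  {2,4,5}  => 4  1->4 ok
  [23] x  {2,4,5}  => 4  4->4 ok
  [24] y  {0,1,3}  => 0  4->0 ok
  [25] x  {2,4,5}  => 2  0->2 ok

0,1,0,5,3,5,3,0,3,0,5,1,0,1,0,2,5,3,2,5,3,1,4,4,0,2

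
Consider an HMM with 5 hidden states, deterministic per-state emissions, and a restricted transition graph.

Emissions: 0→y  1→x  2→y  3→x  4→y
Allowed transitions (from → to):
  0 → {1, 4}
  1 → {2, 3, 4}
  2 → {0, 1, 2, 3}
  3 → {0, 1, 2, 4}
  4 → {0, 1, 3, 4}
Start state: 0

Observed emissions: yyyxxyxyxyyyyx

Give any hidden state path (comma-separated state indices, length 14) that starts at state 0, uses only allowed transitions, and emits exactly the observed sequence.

0,4,4,1,3,4,3,2,1,2,2,0,4,3

  [0] y  {0,2,4}  => 0  start
  [1] y  {0,2,4}  => 4  0->4 ok
  [2] y  {0,2,4}  => 4  4->4 ok
  [3] x  {1,3}  => 1  4->1 ok
  [4] x  {1,3}  => 3  1->3 ok
  [5] y  {0,2,4}  => 4  3->4 ok
  [6] x  {1,3}  => 3  4->3 ok
  [7] y  {0,2,4}  => 2  3->2 ok
  [8] x  {1,3}  => 1  2->1 ok
  [9] y  {0,2,4}  => 2  1->2 ok
  [10] y  {0,2,4}  => 2  2->2 ok
  [11] y  {0,2,4}  => 0  2->0 ok
  [12] y  {0,2,4}  => 4  0->4 ok
  [13] x  {1,3}  => 3  4->3 ok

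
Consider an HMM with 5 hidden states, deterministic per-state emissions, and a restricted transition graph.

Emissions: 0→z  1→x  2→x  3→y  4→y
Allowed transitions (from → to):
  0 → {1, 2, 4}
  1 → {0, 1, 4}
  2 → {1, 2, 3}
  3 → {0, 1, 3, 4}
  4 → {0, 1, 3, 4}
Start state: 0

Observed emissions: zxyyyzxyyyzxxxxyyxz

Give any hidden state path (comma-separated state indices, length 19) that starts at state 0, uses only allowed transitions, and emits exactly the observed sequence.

0,2,3,3,4,0,2,3,4,3,0,1,1,1,1,4,3,1,0

  0: obs=z cand={0} pick 0 [start]
  1: obs=x cand={1,2} pick 2 [0->2 ok]
  2: obs=y cand={3,4} pick 3 [2->3 ok]
  3: obs=y cand={3,4} pick 3 [3->3 ok]
  4: obs=y cand={3,4} pick 4 [3->4 ok]
  5: obs=z cand={0} pick 0 [4->0 ok]
  6: obs=x cand={1,2} pick 2 [0->2 ok]
  7: obs=y cand={3,4} pick 3 [2->3 ok]
  8: obs=y cand={3,4} pick 4 [3->4 ok]
  9: obs=y cand={3,4} pick 3 [4->3 ok]
  10: obs=z cand={0} pick 0 [3->0 ok]
  11: obs=x cand={1,2} pick 1 [0->1 ok]
  12: obs=x cand={1,2} pick 1 [1->1 ok]
  13: obs=x cand={1,2} pick 1 [1->1 ok]
  14: obs=x cand={1,2} pick 1 [1->1 ok]
  15: obs=y cand={3,4} pick 4 [1->4 ok]
  16: obs=y cand={3,4} pick 3 [4->3 ok]
  17: obs=x cand={1,2} pick 1 [3->1 ok]
  18: obs=z cand={0} pick 0 [1->0 ok]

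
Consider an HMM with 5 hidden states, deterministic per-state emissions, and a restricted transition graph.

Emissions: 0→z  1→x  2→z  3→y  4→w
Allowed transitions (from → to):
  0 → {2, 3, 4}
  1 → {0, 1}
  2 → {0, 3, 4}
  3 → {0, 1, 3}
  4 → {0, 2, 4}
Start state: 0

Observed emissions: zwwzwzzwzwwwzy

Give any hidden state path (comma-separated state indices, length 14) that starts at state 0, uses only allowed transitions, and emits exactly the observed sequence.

  t0 'z' -> {0,2}, take 0 (start)
  t1 'w' -> {4}, take 4 (0->4 ok)
  t2 'w' -> {4}, take 4 (4->4 ok)
  t3 'z' -> {0,2}, take 0 (4->0 ok)
  t4 'w' -> {4}, take 4 (0->4 ok)
  t5 'z' -> {0,2}, take 2 (4->2 ok)
  t6 'z' -> {0,2}, take 0 (2->0 ok)
  t7 'w' -> {4}, take 4 (0->4 ok)
  t8 'z' -> {0,2}, take 2 (4->2 ok)
  t9 'w' -> {4}, take 4 (2->4 ok)
  t10 'w' -> {4}, take 4 (4->4 ok)
  t11 'w' -> {4}, take 4 (4->4 ok)
  t12 'z' -> {0,2}, take 0 (4->0 ok)
  t13 'y' -> {3}, take 3 (0->3 ok)

0,4,4,0,4,2,0,4,2,4,4,4,0,3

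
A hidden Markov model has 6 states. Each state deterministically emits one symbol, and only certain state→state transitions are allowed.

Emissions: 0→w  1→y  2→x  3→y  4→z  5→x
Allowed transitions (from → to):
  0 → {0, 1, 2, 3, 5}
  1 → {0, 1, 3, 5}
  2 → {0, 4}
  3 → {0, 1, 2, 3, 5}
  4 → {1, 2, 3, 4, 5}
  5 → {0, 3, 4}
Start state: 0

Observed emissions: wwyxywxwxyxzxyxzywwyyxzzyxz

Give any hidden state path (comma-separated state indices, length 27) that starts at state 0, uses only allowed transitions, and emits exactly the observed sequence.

  t0 'w' -> {0}, take 0 (start)
  t1 'w' -> {0}, take 0 (0->0 ok)
  t2 'y' -> {1,3}, take 3 (0->3 ok)
  t3 'x' -> {2,5}, take 5 (3->5 ok)
  t4 'y' -> {1,3}, take 3 (5->3 ok)
  t5 'w' -> {0}, take 0 (3->0 ok)
  t6 'x' -> {2,5}, take 5 (0->5 ok)
  t7 'w' -> {0}, take 0 (5->0 ok)
  t8 'x' -> {2,5}, take 5 (0->5 ok)
  t9 'y' -> {1,3}, take 3 (5->3 ok)
  t10 'x' -> {2,5}, take 5 (3->5 ok)
  t11 'z' -> {4}, take 4 (5->4 ok)
  t12 'x' -> {2,5}, take 5 (4->5 ok)
  t13 'y' -> {1,3}, take 3 (5->3 ok)
  t14 'x' -> {2,5}, take 5 (3->5 ok)
  t15 'z' -> {4}, take 4 (5->4 ok)
  t16 'y' -> {1,3}, take 1 (4->1 ok)
  t17 'w' -> {0}, take 0 (1->0 ok)
  t18 'w' -> {0}, take 0 (0->0 ok)
  t19 'y' -> {1,3}, take 3 (0->3 ok)
  t20 'y' -> {1,3}, take 3 (3->3 ok)
  t21 'x' -> {2,5}, take 5 (3->5 ok)
  t22 'z' -> {4}, take 4 (5->4 ok)
  t23 'z' -> {4}, take 4 (4->4 ok)
  t24 'y' -> {1,3}, take 1 (4->1 ok)
  t25 'x' -> {2,5}, take 5 (1->5 ok)
  t26 'z' -> {4}, take 4 (5->4 ok)

0,0,3,5,3,0,5,0,5,3,5,4,5,3,5,4,1,0,0,3,3,5,4,4,1,5,4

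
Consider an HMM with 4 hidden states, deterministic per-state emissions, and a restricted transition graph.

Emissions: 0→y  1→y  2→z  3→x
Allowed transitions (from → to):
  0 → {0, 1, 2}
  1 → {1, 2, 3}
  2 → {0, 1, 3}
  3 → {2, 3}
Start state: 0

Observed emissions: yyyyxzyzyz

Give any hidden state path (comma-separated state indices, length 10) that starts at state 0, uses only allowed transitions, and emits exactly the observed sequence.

0,1,1,1,3,2,0,2,0,2

  pos 0: y in {0,1}, choose 0; start
  pos 1: y in {0,1}, choose 1; 0->1 ok
  pos 2: y in {0,1}, choose 1; 1->1 ok
  pos 3: y in {0,1}, choose 1; 1->1 ok
  pos 4: x in {3}, choose 3; 1->3 ok
  pos 5: z in {2}, choose 2; 3->2 ok
  pos 6: y in {0,1}, choose 0; 2->0 ok
  pos 7: z in {2}, choose 2; 0->2 ok
  pos 8: y in {0,1}, choose 0; 2->0 ok
  pos 9: z in {2}, choose 2; 0->2 ok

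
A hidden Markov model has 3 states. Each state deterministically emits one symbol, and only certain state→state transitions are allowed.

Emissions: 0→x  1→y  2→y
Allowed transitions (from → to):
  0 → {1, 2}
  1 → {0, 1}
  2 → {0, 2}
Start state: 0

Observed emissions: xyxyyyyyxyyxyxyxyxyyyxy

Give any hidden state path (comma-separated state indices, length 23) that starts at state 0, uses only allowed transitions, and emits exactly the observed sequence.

  0: obs=x cand={0} pick 0 [start]
  1: obs=y cand={1,2} pick 2 [0->2 ok]
  2: obs=x cand={0} pick 0 [2->0 ok]
  3: obs=y cand={1,2} pick 1 [0->1 ok]
  4: obs=y cand={1,2} pick 1 [1->1 ok]
  5: obs=y cand={1,2} pick 1 [1->1 ok]
  6: obs=y cand={1,2} pick 1 [1->1 ok]
  7: obs=y cand={1,2} pick 1 [1->1 ok]
  8: obs=x cand={0} pick 0 [1->0 ok]
  9: obs=y cand={1,2} pick 2 [0->2 ok]
  10: obs=y cand={1,2} pick 2 [2->2 ok]
  11: obs=x cand={0} pick 0 [2->0 ok]
  12: obs=y cand={1,2} pick 1 [0->1 ok]
  13: obs=x cand={0} pick 0 [1->0 ok]
  14: obs=y cand={1,2} pick 2 [0->2 ok]
  15: obs=x cand={0} pick 0 [2->0 ok]
  16: obs=y cand={1,2} pick 1 [0->1 ok]
  17: obs=x cand={0} pick 0 [1->0 ok]
  18: obs=y cand={1,2} pick 1 [0->1 ok]
  19: obs=y cand={1,2} pick 1 [1->1 ok]
  20: obs=y cand={1,2} pick 1 [1->1 ok]
  21: obs=x cand={0} pick 0 [1->0 ok]
  22: obs=y cand={1,2} pick 2 [0->2 ok]

0,2,0,1,1,1,1,1,0,2,2,0,1,0,2,0,1,0,1,1,1,0,2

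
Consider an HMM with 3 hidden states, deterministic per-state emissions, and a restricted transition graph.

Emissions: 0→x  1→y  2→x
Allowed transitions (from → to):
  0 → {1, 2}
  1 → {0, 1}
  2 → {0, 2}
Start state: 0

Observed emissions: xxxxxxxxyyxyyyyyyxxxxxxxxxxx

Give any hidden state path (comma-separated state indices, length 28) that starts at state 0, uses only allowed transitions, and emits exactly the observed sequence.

0,2,0,2,2,2,2,0,1,1,0,1,1,1,1,1,1,0,2,2,0,2,2,2,2,2,2,2

  0: obs=x cand={0,2} pick 0 [start]
  1: obs=x cand={0,2} pick 2 [0->2 ok]
  2: obs=x cand={0,2} pick 0 [2->0 ok]
  3: obs=x cand={0,2} pick 2 [0->2 ok]
  4: obs=x cand={0,2} pick 2 [2->2 ok]
  5: obs=x cand={0,2} pick 2 [2->2 ok]
  6: obs=x cand={0,2} pick 2 [2->2 ok]
  7: obs=x cand={0,2} pick 0 [2->0 ok]
  8: obs=y cand={1} pick 1 [0->1 ok]
  9: obs=y cand={1} pick 1 [1->1 ok]
  10: obs=x cand={0,2} pick 0 [1->0 ok]
  11: obs=y cand={1} pick 1 [0->1 ok]
  12: obs=y cand={1} pick 1 [1->1 ok]
  13: obs=y cand={1} pick 1 [1->1 ok]
  14: obs=y cand={1} pick 1 [1->1 ok]
  15: obs=y cand={1} pick 1 [1->1 ok]
  16: obs=y cand={1} pick 1 [1->1 ok]
  17: obs=x cand={0,2} pick 0 [1->0 ok]
  18: obs=x cand={0,2} pick 2 [0->2 ok]
  19: obs=x cand={0,2} pick 2 [2->2 ok]
  20: obs=x cand={0,2} pick 0 [2->0 ok]
  21: obs=x cand={0,2} pick 2 [0->2 ok]
  22: obs=x cand={0,2} pick 2 [2->2 ok]
  23: obs=x cand={0,2} pick 2 [2->2 ok]
  24: obs=x cand={0,2} pick 2 [2->2 ok]
  25: obs=x cand={0,2} pick 2 [2->2 ok]
  26: obs=x cand={0,2} pick 2 [2->2 ok]
  27: obs=x cand={0,2} pick 2 [2->2 ok]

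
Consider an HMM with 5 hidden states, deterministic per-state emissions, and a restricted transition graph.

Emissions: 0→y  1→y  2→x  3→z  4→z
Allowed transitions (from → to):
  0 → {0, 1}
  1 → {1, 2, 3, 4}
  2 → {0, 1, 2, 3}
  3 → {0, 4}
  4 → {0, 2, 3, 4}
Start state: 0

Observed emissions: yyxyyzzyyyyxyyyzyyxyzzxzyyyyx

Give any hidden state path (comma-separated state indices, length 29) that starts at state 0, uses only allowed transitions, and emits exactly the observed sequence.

  t0 'y' -> {0,1}, take 0 (start)
  t1 'y' -> {0,1}, take 1 (0->1 ok)
  t2 'x' -> {2}, take 2 (1->2 ok)
  t3 'y' -> {0,1}, take 0 (2->0 ok)
  t4 'y' -> {0,1}, take 1 (0->1 ok)
  t5 'z' -> {3,4}, take 4 (1->4 ok)
  t6 'z' -> {3,4}, take 4 (4->4 ok)
  t7 'y' -> {0,1}, take 0 (4->0 ok)
  t8 'y' -> {0,1}, take 0 (0->0 ok)
  t9 'y' -> {0,1}, take 1 (0->1 ok)
  t10 'y' -> {0,1}, take 1 (1->1 ok)
  t11 'x' -> {2}, take 2 (1->2 ok)
  t12 'y' -> {0,1}, take 1 (2->1 ok)
  t13 'y' -> {0,1}, take 1 (1->1 ok)
  t14 'y' -> {0,1}, take 1 (1->1 ok)
  t15 'z' -> {3,4}, take 4 (1->4 ok)
  t16 'y' -> {0,1}, take 0 (4->0 ok)
  t17 'y' -> {0,1}, take 1 (0->1 ok)
  t18 'x' -> {2}, take 2 (1->2 ok)
  t19 'y' -> {0,1}, take 1 (2->1 ok)
  t20 'z' -> {3,4}, take 3 (1->3 ok)
  t21 'z' -> {3,4}, take 4 (3->4 ok)
  t22 'x' -> {2}, take 2 (4->2 ok)
  t23 'z' -> {3,4}, take 3 (2->3 ok)
  t24 'y' -> {0,1}, take 0 (3->0 ok)
  t25 'y' -> {0,1}, take 0 (0->0 ok)
  t26 'y' -> {0,1}, take 0 (0->0 ok)
  t27 'y' -> {0,1}, take 1 (0->1 ok)
  t28 'x' -> {2}, take 2 (1->2 ok)

0,1,2,0,1,4,4,0,0,1,1,2,1,1,1,4,0,1,2,1,3,4,2,3,0,0,0,1,2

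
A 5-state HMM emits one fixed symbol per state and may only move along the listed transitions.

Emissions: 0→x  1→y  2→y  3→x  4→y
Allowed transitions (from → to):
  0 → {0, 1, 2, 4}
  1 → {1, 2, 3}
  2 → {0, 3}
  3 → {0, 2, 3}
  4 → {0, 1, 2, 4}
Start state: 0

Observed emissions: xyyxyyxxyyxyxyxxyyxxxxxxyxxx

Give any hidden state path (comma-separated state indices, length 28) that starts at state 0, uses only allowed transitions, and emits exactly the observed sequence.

0,4,2,0,1,2,3,0,1,2,0,2,3,2,3,0,1,2,3,3,3,3,3,3,2,3,3,0

  [0] x  {0,3}  => 0  start
  [1] y  {1,2,4}  => 4  0->4 ok
  [2] y  {1,2,4}  => 2  4->2 ok
  [3] x  {0,3}  => 0  2->0 ok
  [4] y  {1,2,4}  => 1  0->1 ok
  [5] y  {1,2,4}  => 2  1->2 ok
  [6] x  {0,3}  => 3  2->3 ok
  [7] x  {0,3}  => 0  3->0 ok
  [8] y  {1,2,4}  => 1  0->1 ok
  [9] y  {1,2,4}  => 2  1->2 ok
  [10] x  {0,3}  => 0  2->0 ok
  [11] y  {1,2,4}  => 2  0->2 ok
  [12] x  {0,3}  => 3  2->3 ok
  [13] y  {1,2,4}  => 2  3->2 ok
  [14] x  {0,3}  => 3  2->3 ok
  [15] x  {0,3}  => 0  3->0 ok
  [16] y  {1,2,4}  => 1  0->1 ok
  [17] y  {1,2,4}  => 2  1->2 ok
  [18] x  {0,3}  => 3  2->3 ok
  [19] x  {0,3}  => 3  3->3 ok
  [20] x  {0,3}  => 3  3->3 ok
  [21] x  {0,3}  => 3  3->3 ok
  [22] x  {0,3}  => 3  3->3 ok
  [23] x  {0,3}  => 3  3->3 ok
  [24] y  {1,2,4}  => 2  3->2 ok
  [25] x  {0,3}  => 3  2->3 ok
  [26] x  {0,3}  => 3  3->3 ok
  [27] x  {0,3}  => 0  3->0 ok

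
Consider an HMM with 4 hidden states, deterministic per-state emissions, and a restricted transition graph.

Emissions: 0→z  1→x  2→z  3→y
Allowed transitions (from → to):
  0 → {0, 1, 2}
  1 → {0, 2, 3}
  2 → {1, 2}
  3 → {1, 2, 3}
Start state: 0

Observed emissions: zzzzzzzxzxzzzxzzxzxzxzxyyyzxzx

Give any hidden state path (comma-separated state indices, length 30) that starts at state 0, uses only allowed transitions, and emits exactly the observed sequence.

  t0 'z' -> {0,2}, take 0 (start)
  t1 'z' -> {0,2}, take 2 (0->2 ok)
  t2 'z' -> {0,2}, take 2 (2->2 ok)
  t3 'z' -> {0,2}, take 2 (2->2 ok)
  t4 'z' -> {0,2}, take 2 (2->2 ok)
  t5 'z' -> {0,2}, take 2 (2->2 ok)
  t6 'z' -> {0,2}, take 2 (2->2 ok)
  t7 'x' -> {1}, take 1 (2->1 ok)
  t8 'z' -> {0,2}, take 0 (1->0 ok)
  t9 'x' -> {1}, take 1 (0->1 ok)
  t10 'z' -> {0,2}, take 0 (1->0 ok)
  t11 'z' -> {0,2}, take 2 (0->2 ok)
  t12 'z' -> {0,2}, take 2 (2->2 ok)
  t13 'x' -> {1}, take 1 (2->1 ok)
  t14 'z' -> {0,2}, take 0 (1->0 ok)
  t15 'z' -> {0,2}, take 0 (0->0 ok)
  t16 'x' -> {1}, take 1 (0->1 ok)
  t17 'z' -> {0,2}, take 2 (1->2 ok)
  t18 'x' -> {1}, take 1 (2->1 ok)
  t19 'z' -> {0,2}, take 2 (1->2 ok)
  t20 'x' -> {1}, take 1 (2->1 ok)
  t21 'z' -> {0,2}, take 2 (1->2 ok)
  t22 'x' -> {1}, take 1 (2->1 ok)
  t23 'y' -> {3}, take 3 (1->3 ok)
  t24 'y' -> {3}, take 3 (3->3 ok)
  t25 'y' -> {3}, take 3 (3->3 ok)
  t26 'z' -> {0,2}, take 2 (3->2 ok)
  t27 'x' -> {1}, take 1 (2->1 ok)
  t28 'z' -> {0,2}, take 2 (1->2 ok)
  t29 'x' -> {1}, take 1 (2->1 ok)

0,2,2,2,2,2,2,1,0,1,0,2,2,1,0,0,1,2,1,2,1,2,1,3,3,3,2,1,2,1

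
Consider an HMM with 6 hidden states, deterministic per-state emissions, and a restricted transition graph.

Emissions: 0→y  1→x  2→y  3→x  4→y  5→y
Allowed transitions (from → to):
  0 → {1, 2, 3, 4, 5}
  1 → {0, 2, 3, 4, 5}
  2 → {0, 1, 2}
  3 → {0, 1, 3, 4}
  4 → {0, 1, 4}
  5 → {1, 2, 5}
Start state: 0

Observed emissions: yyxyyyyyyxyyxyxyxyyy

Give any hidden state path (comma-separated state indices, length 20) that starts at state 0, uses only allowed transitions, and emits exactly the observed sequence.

0,5,1,0,4,0,4,0,4,1,4,4,1,2,1,0,3,0,2,2

  pos 0: y in {0,2,4,5}, choose 0; start
  pos 1: y in {0,2,4,5}, choose 5; 0->5 ok
  pos 2: x in {1,3}, choose 1; 5->1 ok
  pos 3: y in {0,2,4,5}, choose 0; 1->0 ok
  pos 4: y in {0,2,4,5}, choose 4; 0->4 ok
  pos 5: y in {0,2,4,5}, choose 0; 4->0 ok
  pos 6: y in {0,2,4,5}, choose 4; 0->4 ok
  pos 7: y in {0,2,4,5}, choose 0; 4->0 ok
  pos 8: y in {0,2,4,5}, choose 4; 0->4 ok
  pos 9: x in {1,3}, choose 1; 4->1 ok
  pos 10: y in {0,2,4,5}, choose 4; 1->4 ok
  pos 11: y in {0,2,4,5}, choose 4; 4->4 ok
  pos 12: x in {1,3}, choose 1; 4->1 ok
  pos 13: y in {0,2,4,5}, choose 2; 1->2 ok
  pos 14: x in {1,3}, choose 1; 2->1 ok
  pos 15: y in {0,2,4,5}, choose 0; 1->0 ok
  pos 16: x in {1,3}, choose 3; 0->3 ok
  pos 17: y in {0,2,4,5}, choose 0; 3->0 ok
  pos 18: y in {0,2,4,5}, choose 2; 0->2 ok
  pos 19: y in {0,2,4,5}, choose 2; 2->2 ok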